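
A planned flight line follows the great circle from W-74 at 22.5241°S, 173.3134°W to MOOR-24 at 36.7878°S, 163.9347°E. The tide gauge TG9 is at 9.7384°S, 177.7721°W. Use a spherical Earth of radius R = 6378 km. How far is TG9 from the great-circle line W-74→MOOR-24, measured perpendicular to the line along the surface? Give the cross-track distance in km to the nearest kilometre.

1390 km

δ₁₃ = central angle W-74→TG9 = 0.235279 rad  (haversine)
θ₁₃ = bearing W-74→TG9 = 340.811°,  θ₁₂ = bearing W-74→MOOR-24 = 228.893°
dₓₜ = R·arcsin(sin δ₁₃ · sin(θ₁₃ − θ₁₂)) = 6378·arcsin(0.23311·sin(111.918°)) = 1390.317 km
|dₓₜ| = 1390.317 km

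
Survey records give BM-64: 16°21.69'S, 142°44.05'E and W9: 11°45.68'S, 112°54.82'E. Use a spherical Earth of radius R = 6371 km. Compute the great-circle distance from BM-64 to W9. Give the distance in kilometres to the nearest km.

BM-64: φ = -16.36150°, λ = +142.73417°
W9: φ = -11.76133°, λ = +112.91367°
Δφ = 4.6002°,  Δλ = -29.8205°
a = sin²(Δφ/2) + cos φ₁ cos φ₂ sin²(Δλ/2) = 0.063802
c = 2·arcsin(√a) = 0.510714 rad = 29.2617°
d = R·c = 6371 × 0.510714 = 3253.8 km

3254 km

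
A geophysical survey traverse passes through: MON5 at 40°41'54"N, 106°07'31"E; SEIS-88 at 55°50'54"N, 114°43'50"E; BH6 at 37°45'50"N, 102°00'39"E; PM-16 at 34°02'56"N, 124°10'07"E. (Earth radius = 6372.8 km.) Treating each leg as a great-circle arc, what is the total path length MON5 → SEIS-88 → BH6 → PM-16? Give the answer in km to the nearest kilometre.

MON5: φ = +40.69833°, λ = +106.12528°
SEIS-88: φ = +55.84833°, λ = +114.73056°
BH6: φ = +37.76389°, λ = +102.01083°
PM-16: φ = +34.04889°, λ = +124.16861°
MON5→SEIS-88: c = 0.282170 rad, d = 1798.21 km
SEIS-88→BH6: c = 0.349019 rad, d = 2224.23 km
BH6→PM-16: c = 0.319077 rad, d = 2033.41 km
Total = 1798.21 + 2224.23 + 2033.41 = 6055.85 km

6056 km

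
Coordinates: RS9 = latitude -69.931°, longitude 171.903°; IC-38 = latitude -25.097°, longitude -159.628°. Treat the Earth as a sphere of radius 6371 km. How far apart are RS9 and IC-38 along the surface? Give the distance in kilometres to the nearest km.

5316 km

Δφ = 44.8340°,  Δλ = 28.4690°
a = sin²(Δφ/2) + cos φ₁ cos φ₂ sin²(Δλ/2) = 0.164213
c = 2·arcsin(√a) = 0.834465 rad = 47.8113°
d = R·c = 6371 × 0.834465 = 5316.4 km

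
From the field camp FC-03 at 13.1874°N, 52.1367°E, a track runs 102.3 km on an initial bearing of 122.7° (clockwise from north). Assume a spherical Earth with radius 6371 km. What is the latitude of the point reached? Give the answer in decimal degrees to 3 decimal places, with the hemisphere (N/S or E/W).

δ = d/R = 102.3/6371 = 0.016057 rad
φ₂ = arcsin(sin φ₁ cos δ + cos φ₁ sin δ cos θ)
   = arcsin(0.22814·0.99987 + 0.97363·0.01606·-0.54024) = 12.68917°
λ₂ = λ₁ + atan2(sin θ sin δ cos φ₁, cos δ − sin φ₁ sin φ₂) = 52.93027°

12.689°N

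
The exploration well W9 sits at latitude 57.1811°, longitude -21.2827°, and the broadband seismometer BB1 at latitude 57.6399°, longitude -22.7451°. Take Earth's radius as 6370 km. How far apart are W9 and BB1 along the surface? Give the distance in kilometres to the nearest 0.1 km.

101.3 km

Δφ = 0.4588°,  Δλ = -1.4624°
a = sin²(Δφ/2) + cos φ₁ cos φ₂ sin²(Δλ/2) = 0.000063
c = 2·arcsin(√a) = 0.015909 rad = 0.9115°
d = R·c = 6370 × 0.015909 = 101.3 km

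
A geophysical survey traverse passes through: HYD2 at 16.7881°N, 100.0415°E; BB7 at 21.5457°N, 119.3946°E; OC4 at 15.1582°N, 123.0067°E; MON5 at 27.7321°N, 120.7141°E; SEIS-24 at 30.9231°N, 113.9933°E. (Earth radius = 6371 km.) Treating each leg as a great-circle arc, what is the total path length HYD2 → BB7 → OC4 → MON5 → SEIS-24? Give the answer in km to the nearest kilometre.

5064 km

HYD2→BB7: c = 0.329398 rad, d = 2098.60 km
BB7→OC4: c = 0.126506 rad, d = 805.97 km
OC4→MON5: c = 0.222575 rad, d = 1418.03 km
MON5→SEIS-24: c = 0.116413 rad, d = 741.67 km
Total = 2098.60 + 805.97 + 1418.03 + 741.67 = 5064.26 km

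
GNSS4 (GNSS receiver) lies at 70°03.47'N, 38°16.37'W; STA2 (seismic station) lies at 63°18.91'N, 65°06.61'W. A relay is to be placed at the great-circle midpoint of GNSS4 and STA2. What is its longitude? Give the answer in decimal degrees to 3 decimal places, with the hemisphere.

53.559°W

GNSS4: φ = +70.05783°, λ = -38.27283°
STA2: φ = +63.31517°, λ = -65.11017°
Bx = cos φ₂ cos Δλ = 0.400713,  By = cos φ₂ sin Δλ = -0.202742
φₘ = atan2(sin φ₁ + sin φ₂, √((cos φ₁ + Bx)² + By²)) = 67.24655°
λₘ = λ₁ + atan2(By, cos φ₁ + Bx) = -53.55941°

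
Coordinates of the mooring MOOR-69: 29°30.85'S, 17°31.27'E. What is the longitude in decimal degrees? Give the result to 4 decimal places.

17.5212°E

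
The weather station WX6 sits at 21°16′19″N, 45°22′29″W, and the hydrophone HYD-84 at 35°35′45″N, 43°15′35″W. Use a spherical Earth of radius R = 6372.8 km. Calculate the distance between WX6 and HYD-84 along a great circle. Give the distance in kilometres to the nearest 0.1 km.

1606.4 km

WX6: φ = +21.27194°, λ = -45.37472°
HYD-84: φ = +35.59583°, λ = -43.25972°
Δφ = 14.3239°,  Δλ = 2.1150°
a = sin²(Δφ/2) + cos φ₁ cos φ₂ sin²(Δλ/2) = 0.015802
c = 2·arcsin(√a) = 0.252077 rad = 14.4430°
d = R·c = 6372.8 × 0.252077 = 1606.4 km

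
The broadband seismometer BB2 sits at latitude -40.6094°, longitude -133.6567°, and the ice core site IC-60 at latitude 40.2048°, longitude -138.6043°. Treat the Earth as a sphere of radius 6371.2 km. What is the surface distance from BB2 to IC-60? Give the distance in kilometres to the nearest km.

9000 km

Δφ = 80.8142°,  Δλ = -4.9476°
a = sin²(Δφ/2) + cos φ₁ cos φ₂ sin²(Δλ/2) = 0.421262
c = 2·arcsin(√a) = 1.412662 rad = 80.9396°
d = R·c = 6371.2 × 1.412662 = 9000.4 km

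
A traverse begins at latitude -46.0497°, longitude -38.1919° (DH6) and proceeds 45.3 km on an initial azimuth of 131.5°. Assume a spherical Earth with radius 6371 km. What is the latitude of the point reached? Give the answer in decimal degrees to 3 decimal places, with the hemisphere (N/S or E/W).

δ = d/R = 45.3/6371 = 0.007110 rad
φ₂ = arcsin(sin φ₁ cos δ + cos φ₁ sin δ cos θ)
   = arcsin(-0.71994·0.99997 + 0.69403·0.00711·-0.66262) = -46.31880°
λ₂ = λ₁ + atan2(sin θ sin δ cos φ₁, cos δ − sin φ₁ sin φ₂) = -37.75011°

46.319°S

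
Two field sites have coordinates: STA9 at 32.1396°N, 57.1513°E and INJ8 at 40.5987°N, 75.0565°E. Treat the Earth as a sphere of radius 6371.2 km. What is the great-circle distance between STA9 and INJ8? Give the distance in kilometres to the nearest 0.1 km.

Δφ = 8.4591°,  Δλ = 17.9052°
a = sin²(Δφ/2) + cos φ₁ cos φ₂ sin²(Δλ/2) = 0.021009
c = 2·arcsin(√a) = 0.290915 rad = 16.6682°
d = R·c = 6371.2 × 0.290915 = 1853.5 km

1853.5 km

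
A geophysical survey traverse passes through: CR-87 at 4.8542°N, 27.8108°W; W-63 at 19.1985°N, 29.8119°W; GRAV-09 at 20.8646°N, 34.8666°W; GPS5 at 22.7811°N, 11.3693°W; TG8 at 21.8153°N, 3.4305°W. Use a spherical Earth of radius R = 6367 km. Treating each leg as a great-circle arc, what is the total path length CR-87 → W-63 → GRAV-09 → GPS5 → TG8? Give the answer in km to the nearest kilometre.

CR-87→W-63: c = 0.252661 rad, d = 1608.69 km
W-63→GRAV-09: c = 0.087830 rad, d = 559.22 km
GRAV-09→GPS5: c = 0.381784 rad, d = 2430.82 km
GPS5→TG8: c = 0.129284 rad, d = 823.15 km
Total = 1608.69 + 559.22 + 2430.82 + 823.15 = 5421.88 km

5422 km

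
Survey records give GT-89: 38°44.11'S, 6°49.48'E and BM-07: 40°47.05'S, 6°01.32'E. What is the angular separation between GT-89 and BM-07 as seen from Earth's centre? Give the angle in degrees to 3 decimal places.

2.140°

GT-89: φ = -38.73517°, λ = +6.82467°
BM-07: φ = -40.78417°, λ = +6.02200°
Δφ = -2.0490°,  Δλ = -0.8027°
a = sin²(Δφ/2) + cos φ₁ cos φ₂ sin²(Δλ/2) = 0.000349
c = 2·arcsin(√a) = 0.037348 rad = 2.1399°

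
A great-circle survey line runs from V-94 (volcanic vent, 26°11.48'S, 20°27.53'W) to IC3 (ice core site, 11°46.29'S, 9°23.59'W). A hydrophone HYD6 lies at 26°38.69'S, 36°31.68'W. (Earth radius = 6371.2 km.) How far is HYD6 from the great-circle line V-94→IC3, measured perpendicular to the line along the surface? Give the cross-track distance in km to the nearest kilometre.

V-94: φ = -26.19133°, λ = -20.45883°
IC3: φ = -11.77150°, λ = -9.39317°
HYD6: φ = -26.64483°, λ = -36.52800°
δ₁₃ = central angle V-94→HYD6 = 0.251131 rad  (haversine)
θ₁₃ = bearing V-94→HYD6 = 264.613°,  θ₁₂ = bearing V-94→IC3 = 37.943°
dₓₜ = R·arcsin(sin δ₁₃ · sin(θ₁₃ − θ₁₂)) = 6371.2·arcsin(0.24850·sin(226.670°)) = -1158.044 km
|dₓₜ| = 1158.044 km

1158 km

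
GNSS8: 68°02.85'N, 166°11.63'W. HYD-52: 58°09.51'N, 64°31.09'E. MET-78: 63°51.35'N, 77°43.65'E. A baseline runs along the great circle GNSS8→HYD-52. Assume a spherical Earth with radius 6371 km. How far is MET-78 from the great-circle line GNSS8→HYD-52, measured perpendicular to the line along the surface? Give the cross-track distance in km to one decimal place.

322.9 km

GNSS8: φ = +68.04750°, λ = -166.19383°
HYD-52: φ = +58.15850°, λ = +64.51817°
MET-78: φ = +63.85583°, λ = +77.72750°
δ₁₃ = central angle GNSS8→MET-78 = 0.707196 rad  (haversine)
θ₁₃ = bearing GNSS8→MET-78 = 322.472°,  θ₁₂ = bearing GNSS8→HYD-52 = 326.944°
dₓₜ = R·arcsin(sin δ₁₃ · sin(θ₁₃ − θ₁₂)) = 6371·arcsin(0.64970·sin(-4.473°)) = -322.925 km
|dₓₜ| = 322.925 km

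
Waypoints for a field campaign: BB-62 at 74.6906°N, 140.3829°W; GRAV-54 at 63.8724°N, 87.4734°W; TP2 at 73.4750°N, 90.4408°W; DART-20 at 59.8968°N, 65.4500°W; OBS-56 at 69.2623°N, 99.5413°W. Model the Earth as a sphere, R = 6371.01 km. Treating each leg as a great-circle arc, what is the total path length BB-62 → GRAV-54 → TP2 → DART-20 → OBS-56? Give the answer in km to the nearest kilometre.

7096 km

BB-62→GRAV-54: c = 0.359490 rad, d = 2290.31 km
GRAV-54→TP2: c = 0.168601 rad, d = 1074.16 km
TP2→DART-20: c = 0.288422 rad, d = 1837.54 km
DART-20→OBS-56: c = 0.297237 rad, d = 1893.70 km
Total = 2290.31 + 1074.16 + 1837.54 + 1893.70 = 7095.71 km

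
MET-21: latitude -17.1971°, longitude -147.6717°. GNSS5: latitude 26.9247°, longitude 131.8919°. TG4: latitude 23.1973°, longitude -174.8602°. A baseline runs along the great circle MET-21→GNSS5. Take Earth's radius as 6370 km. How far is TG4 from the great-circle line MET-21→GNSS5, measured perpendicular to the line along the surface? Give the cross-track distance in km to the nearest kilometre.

δ₁₃ = central angle MET-21→TG4 = 0.843861 rad  (haversine)
θ₁₃ = bearing MET-21→TG4 = 325.802°,  θ₁₂ = bearing MET-21→GNSS5 = 298.450°
dₓₜ = R·arcsin(sin δ₁₃ · sin(θ₁₃ − θ₁₂)) = 6370·arcsin(0.74721·sin(27.352°)) = 2232.310 km
|dₓₜ| = 2232.310 km

2232 km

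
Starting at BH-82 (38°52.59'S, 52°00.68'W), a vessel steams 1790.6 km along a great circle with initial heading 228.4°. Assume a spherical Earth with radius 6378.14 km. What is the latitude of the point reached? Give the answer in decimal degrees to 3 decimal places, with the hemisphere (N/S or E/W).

BH-82: φ = -38.87650°, λ = -52.01133°
δ = d/R = 1790.6/6378.14 = 0.280740 rad
φ₂ = arcsin(sin φ₁ cos δ + cos φ₁ sin δ cos θ)
   = arcsin(-0.62764·0.96085 + 0.77850·0.27707·-0.66393) = -48.26905°
λ₂ = λ₁ + atan2(sin θ sin δ cos φ₁, cos δ − sin φ₁ sin φ₂) = -70.14696°

48.269°S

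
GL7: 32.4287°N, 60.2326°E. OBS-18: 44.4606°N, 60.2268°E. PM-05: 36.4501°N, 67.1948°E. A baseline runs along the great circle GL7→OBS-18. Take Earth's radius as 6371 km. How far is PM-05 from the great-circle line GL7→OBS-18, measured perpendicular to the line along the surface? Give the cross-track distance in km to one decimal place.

δ₁₃ = central angle GL7→PM-05 = 0.122292 rad  (haversine)
θ₁₃ = bearing GL7→PM-05 = 53.061°,  θ₁₂ = bearing GL7→OBS-18 = 359.980°
dₓₜ = R·arcsin(sin δ₁₃ · sin(θ₁₃ − θ₁₂)) = 6371·arcsin(0.12199·sin(-306.919°)) = 622.335 km
|dₓₜ| = 622.335 km

622.3 km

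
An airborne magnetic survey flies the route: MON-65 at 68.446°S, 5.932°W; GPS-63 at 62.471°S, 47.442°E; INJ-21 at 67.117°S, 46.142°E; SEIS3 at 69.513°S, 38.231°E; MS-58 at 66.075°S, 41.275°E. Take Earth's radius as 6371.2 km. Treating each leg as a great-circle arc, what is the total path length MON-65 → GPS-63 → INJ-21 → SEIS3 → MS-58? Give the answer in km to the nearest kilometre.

MON-65→GPS-63: c = 0.386941 rad, d = 2465.28 km
GPS-63→INJ-21: c = 0.081657 rad, d = 520.25 km
INJ-21→SEIS3: c = 0.065882 rad, d = 419.75 km
SEIS3→MS-58: c = 0.063256 rad, d = 403.02 km
Total = 2465.28 + 520.25 + 419.75 + 403.02 = 3808.30 km

3808 km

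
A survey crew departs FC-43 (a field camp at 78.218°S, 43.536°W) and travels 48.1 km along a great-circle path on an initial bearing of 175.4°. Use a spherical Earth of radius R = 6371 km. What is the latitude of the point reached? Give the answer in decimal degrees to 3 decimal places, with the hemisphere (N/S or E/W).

78.649°S

δ = d/R = 48.1/6371 = 0.007550 rad
φ₂ = arcsin(sin φ₁ cos δ + cos φ₁ sin δ cos θ)
   = arcsin(-0.97893·0.99997 + 0.20419·0.00755·-0.99678) = -78.64913°
λ₂ = λ₁ + atan2(sin θ sin δ cos φ₁, cos δ − sin φ₁ sin φ₂) = -43.35974°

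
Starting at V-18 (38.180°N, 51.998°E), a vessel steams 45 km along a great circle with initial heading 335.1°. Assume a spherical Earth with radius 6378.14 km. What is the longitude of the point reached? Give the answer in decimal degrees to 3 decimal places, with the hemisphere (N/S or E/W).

51.780°E

δ = d/R = 45/6378.14 = 0.007055 rad
φ₂ = arcsin(sin φ₁ cos δ + cos φ₁ sin δ cos θ)
   = arcsin(0.61813·0.99998 + 0.78607·0.00706·0.90704) = 38.54646°
λ₂ = λ₁ + atan2(sin θ sin δ cos φ₁, cos δ − sin φ₁ sin φ₂) = 51.78038°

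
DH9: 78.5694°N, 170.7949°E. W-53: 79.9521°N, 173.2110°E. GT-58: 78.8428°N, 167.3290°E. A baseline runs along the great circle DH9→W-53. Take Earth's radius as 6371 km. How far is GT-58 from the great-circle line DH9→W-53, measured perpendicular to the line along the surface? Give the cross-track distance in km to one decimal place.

80.8 km

δ₁₃ = central angle DH9→GT-58 = 0.012769 rad  (haversine)
θ₁₃ = bearing DH9→GT-58 = 293.632°,  θ₁₂ = bearing DH9→W-53 = 16.851°
dₓₜ = R·arcsin(sin δ₁₃ · sin(θ₁₃ − θ₁₂)) = 6371·arcsin(0.01277·sin(276.781°)) = -80.784 km
|dₓₜ| = 80.784 km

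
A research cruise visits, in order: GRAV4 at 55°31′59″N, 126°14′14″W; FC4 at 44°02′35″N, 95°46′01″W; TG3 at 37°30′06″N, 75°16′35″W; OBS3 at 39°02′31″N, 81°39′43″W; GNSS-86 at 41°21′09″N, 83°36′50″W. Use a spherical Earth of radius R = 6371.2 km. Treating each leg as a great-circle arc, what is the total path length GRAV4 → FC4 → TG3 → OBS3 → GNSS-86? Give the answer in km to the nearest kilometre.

GRAV4: φ = +55.53306°, λ = -126.23722°
FC4: φ = +44.04306°, λ = -95.76694°
TG3: φ = +37.50167°, λ = -75.27639°
OBS3: φ = +39.04194°, λ = -81.66194°
GNSS-86: φ = +41.35250°, λ = -83.61389°
GRAV4→FC4: c = 0.392967 rad, d = 2503.67 km
FC4→TG3: c = 0.292905 rad, d = 1866.16 km
TG3→OBS3: c = 0.091509 rad, d = 583.02 km
OBS3→GNSS-86: c = 0.047990 rad, d = 305.76 km
Total = 2503.67 + 1866.16 + 583.02 + 305.76 = 5258.60 km

5259 km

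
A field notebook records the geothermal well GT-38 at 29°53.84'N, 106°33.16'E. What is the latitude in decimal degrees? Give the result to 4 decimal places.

29.8973°N

29° + 53.84′/60 = 29 + 0.89733 = 29.8973°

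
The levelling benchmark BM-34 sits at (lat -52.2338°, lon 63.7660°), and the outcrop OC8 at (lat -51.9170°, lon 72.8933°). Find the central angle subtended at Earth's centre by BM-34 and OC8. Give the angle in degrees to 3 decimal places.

5.615°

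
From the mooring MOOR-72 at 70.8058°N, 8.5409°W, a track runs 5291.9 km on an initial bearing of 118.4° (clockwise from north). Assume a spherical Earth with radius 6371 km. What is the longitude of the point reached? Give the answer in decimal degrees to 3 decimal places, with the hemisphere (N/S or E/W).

δ = d/R = 5291.9/6371 = 0.830623 rad
φ₂ = arcsin(sin φ₁ cos δ + cos φ₁ sin δ cos θ)
   = arcsin(0.94441·0.67442 + 0.32877·0.73835·-0.47562) = 31.43075°
λ₂ = λ₁ + atan2(sin θ sin δ cos φ₁, cos δ − sin φ₁ sin φ₂) = 41.02715°

41.027°E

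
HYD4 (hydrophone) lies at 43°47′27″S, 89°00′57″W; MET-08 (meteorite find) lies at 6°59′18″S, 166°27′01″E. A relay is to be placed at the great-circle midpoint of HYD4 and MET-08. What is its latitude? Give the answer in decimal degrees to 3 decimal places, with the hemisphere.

HYD4: φ = -43.79083°, λ = -89.01583°
MET-08: φ = -6.98833°, λ = +166.45028°
Bx = cos φ₂ cos Δλ = -0.249088,  By = cos φ₂ sin Δλ = -0.960808
φₘ = atan2(sin φ₁ + sin φ₂, √((cos φ₁ + Bx)² + By²)) = -37.23024°
λₘ = λ₁ + atan2(By, cos φ₁ + Bx) = -152.81552°

37.230°S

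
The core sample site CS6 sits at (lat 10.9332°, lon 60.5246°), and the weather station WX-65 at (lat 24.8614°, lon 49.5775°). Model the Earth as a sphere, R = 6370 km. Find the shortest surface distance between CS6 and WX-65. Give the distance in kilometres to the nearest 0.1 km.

1931.4 km

Δφ = 13.9282°,  Δλ = -10.9471°
a = sin²(Δφ/2) + cos φ₁ cos φ₂ sin²(Δλ/2) = 0.022806
c = 2·arcsin(√a) = 0.303196 rad = 17.3719°
d = R·c = 6370 × 0.303196 = 1931.4 km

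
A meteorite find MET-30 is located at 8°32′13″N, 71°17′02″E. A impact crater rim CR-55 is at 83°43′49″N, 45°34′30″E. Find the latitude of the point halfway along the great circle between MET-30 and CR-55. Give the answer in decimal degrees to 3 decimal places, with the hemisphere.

46.390°N

MET-30: φ = +8.53694°, λ = +71.28389°
CR-55: φ = +83.73028°, λ = +45.57500°
Bx = cos φ₂ cos Δλ = 0.098398,  By = cos φ₂ sin Δλ = -0.047375
φₘ = atan2(sin φ₁ + sin φ₂, √((cos φ₁ + Bx)² + By²)) = 46.38962°
λₘ = λ₁ + atan2(By, cos φ₁ + Bx) = 68.78907°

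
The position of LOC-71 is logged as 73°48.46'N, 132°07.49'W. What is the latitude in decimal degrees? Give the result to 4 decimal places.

73° + 48.46′/60 = 73 + 0.80767 = 73.8077°

73.8077°N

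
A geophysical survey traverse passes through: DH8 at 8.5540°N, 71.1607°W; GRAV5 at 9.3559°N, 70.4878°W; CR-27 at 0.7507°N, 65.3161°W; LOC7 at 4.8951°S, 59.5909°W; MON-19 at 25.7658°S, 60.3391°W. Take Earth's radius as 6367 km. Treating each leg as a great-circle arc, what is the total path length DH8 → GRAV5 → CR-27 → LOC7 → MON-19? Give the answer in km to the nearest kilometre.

4444 km

DH8→GRAV5: c = 0.018179 rad, d = 115.74 km
GRAV5→CR-27: c = 0.175001 rad, d = 1114.23 km
CR-27→LOC7: c = 0.140261 rad, d = 893.04 km
LOC7→MON-19: c = 0.364477 rad, d = 2320.63 km
Total = 115.74 + 1114.23 + 893.04 + 2320.63 = 4443.65 km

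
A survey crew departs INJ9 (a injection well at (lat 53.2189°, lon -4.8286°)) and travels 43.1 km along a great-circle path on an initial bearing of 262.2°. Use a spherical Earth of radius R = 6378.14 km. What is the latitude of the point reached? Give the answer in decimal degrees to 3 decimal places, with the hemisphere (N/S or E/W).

δ = d/R = 43.1/6378.14 = 0.006757 rad
φ₂ = arcsin(sin φ₁ cos δ + cos φ₁ sin δ cos θ)
   = arcsin(0.80093·0.99998 + 0.59876·0.00676·-0.13572) = 53.16464°
λ₂ = λ₁ + atan2(sin θ sin δ cos φ₁, cos δ − sin φ₁ sin φ₂) = -5.46844°

53.165°N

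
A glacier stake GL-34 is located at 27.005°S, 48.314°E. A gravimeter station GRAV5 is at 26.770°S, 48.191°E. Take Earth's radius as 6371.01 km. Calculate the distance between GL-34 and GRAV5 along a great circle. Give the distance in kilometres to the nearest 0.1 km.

Δφ = 0.2350°,  Δλ = -0.1230°
a = sin²(Δφ/2) + cos φ₁ cos φ₂ sin²(Δλ/2) = 0.000005
c = 2·arcsin(√a) = 0.004526 rad = 0.2593°
d = R·c = 6371.01 × 0.004526 = 28.8 km

28.8 km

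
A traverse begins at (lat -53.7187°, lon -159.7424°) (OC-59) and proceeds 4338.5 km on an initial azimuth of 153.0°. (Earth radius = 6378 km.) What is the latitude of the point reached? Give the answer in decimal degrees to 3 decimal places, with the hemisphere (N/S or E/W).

δ = d/R = 4338.5/6378 = 0.680229 rad
φ₂ = arcsin(sin φ₁ cos δ + cos φ₁ sin δ cos θ)
   = arcsin(-0.80612·0.77743 + 0.59175·0.62897·-0.89101) = -73.40129°
λ₂ = λ₁ + atan2(sin θ sin δ cos φ₁, cos δ − sin φ₁ sin φ₂) = -71.40317°

73.401°S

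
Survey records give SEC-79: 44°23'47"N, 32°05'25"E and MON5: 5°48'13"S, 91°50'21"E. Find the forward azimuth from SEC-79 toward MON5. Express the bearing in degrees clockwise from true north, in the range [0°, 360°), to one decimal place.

116.2°

SEC-79: φ = +44.39639°, λ = +32.09028°
MON5: φ = -5.80361°, λ = +91.83917°
Δλ = 59.7489°
y = sin Δλ · cos φ₂ = 0.859398
x = cos φ₁ sin φ₂ − sin φ₁ cos φ₂ cos Δλ = -0.422906
θ = atan2(y, x) = 116.2016° → 116.2016° (mod 360°)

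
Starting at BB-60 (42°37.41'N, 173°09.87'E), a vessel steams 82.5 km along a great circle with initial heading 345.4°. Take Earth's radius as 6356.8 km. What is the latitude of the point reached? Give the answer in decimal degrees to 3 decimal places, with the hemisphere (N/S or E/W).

BB-60: φ = +42.62350°, λ = +173.16450°
δ = d/R = 82.5/6356.8 = 0.012978 rad
φ₂ = arcsin(sin φ₁ cos δ + cos φ₁ sin δ cos θ)
   = arcsin(0.67718·0.99992 + 0.73582·0.01298·0.96771) = 43.34280°
λ₂ = λ₁ + atan2(sin θ sin δ cos φ₁, cos δ − sin φ₁ sin φ₂) = 172.90677°

43.343°N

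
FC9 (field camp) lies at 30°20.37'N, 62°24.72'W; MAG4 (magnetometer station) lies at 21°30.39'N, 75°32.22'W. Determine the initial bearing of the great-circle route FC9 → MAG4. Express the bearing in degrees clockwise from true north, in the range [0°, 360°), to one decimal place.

FC9: φ = +30.33950°, λ = -62.41200°
MAG4: φ = +21.50650°, λ = -75.53700°
Δλ = -13.1250°
y = sin Δλ · cos φ₂ = -0.211266
x = cos φ₁ sin φ₂ − sin φ₁ cos φ₂ cos Δλ = -0.141278
θ = atan2(y, x) = -123.7715° → 236.2285° (mod 360°)

236.2°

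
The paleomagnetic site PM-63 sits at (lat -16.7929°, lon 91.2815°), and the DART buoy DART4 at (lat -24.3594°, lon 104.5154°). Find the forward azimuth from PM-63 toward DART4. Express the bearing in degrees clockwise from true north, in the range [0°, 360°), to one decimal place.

Δλ = 13.2339°
y = sin Δλ · cos φ₂ = 0.208547
x = cos φ₁ sin φ₂ − sin φ₁ cos φ₂ cos Δλ = -0.138666
θ = atan2(y, x) = 123.6206° → 123.6206° (mod 360°)

123.6°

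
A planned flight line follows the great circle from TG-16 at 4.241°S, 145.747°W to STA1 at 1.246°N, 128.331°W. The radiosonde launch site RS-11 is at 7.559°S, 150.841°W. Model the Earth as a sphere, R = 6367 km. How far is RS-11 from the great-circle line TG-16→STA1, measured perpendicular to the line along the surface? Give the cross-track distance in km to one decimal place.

188.9 km

δ₁₃ = central angle TG-16→RS-11 = 0.105699 rad  (haversine)
θ₁₃ = bearing TG-16→RS-11 = 236.541°,  θ₁₂ = bearing TG-16→STA1 = 72.870°
dₓₜ = R·arcsin(sin δ₁₃ · sin(θ₁₃ − θ₁₂)) = 6367·arcsin(0.10550·sin(163.671°)) = 188.881 km
|dₓₜ| = 188.881 km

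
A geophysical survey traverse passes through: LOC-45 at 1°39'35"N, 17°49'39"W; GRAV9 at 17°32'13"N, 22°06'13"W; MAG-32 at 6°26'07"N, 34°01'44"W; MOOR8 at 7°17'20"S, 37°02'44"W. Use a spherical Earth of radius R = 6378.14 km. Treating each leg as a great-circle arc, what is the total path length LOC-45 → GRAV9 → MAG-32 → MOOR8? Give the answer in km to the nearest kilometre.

LOC-45: φ = +1.65972°, λ = -17.82750°
GRAV9: φ = +17.53694°, λ = -22.10361°
MAG-32: φ = +6.43528°, λ = -34.02889°
MOOR8: φ = -7.28889°, λ = -37.04556°
LOC-45→GRAV9: c = 0.286648 rad, d = 1828.28 km
GRAV9→MAG-32: c = 0.280787 rad, d = 1790.90 km
MAG-32→MOOR8: c = 0.245223 rad, d = 1564.07 km
Total = 1828.28 + 1790.90 + 1564.07 = 5183.24 km

5183 km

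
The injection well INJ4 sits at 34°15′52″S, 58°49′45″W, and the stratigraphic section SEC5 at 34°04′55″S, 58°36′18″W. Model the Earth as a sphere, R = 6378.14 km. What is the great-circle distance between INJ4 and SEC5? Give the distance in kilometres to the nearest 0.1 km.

INJ4: φ = -34.26444°, λ = -58.82917°
SEC5: φ = -34.08194°, λ = -58.60500°
Δφ = 0.1825°,  Δλ = 0.2242°
a = sin²(Δφ/2) + cos φ₁ cos φ₂ sin²(Δλ/2) = 0.000005
c = 2·arcsin(√a) = 0.004541 rad = 0.2602°
d = R·c = 6378.14 × 0.004541 = 29.0 km

29.0 km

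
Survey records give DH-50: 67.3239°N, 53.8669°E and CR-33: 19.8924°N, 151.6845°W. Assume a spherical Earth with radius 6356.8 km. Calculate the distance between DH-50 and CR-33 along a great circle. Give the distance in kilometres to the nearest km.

10069 km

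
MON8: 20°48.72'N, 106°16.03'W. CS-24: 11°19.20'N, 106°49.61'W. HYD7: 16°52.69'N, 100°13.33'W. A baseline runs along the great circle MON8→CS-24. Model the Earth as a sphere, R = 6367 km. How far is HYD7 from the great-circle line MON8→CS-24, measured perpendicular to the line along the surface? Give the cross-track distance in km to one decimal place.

666.4 km

MON8: φ = +20.81200°, λ = -106.26717°
CS-24: φ = +11.32000°, λ = -106.82683°
HYD7: φ = +16.87817°, λ = -100.22217°
δ₁₃ = central angle MON8→HYD7 = 0.121151 rad  (haversine)
θ₁₃ = bearing MON8→HYD7 = 123.505°,  θ₁₂ = bearing MON8→CS-24 = 183.324°
dₓₜ = R·arcsin(sin δ₁₃ · sin(θ₁₃ − θ₁₂)) = 6367·arcsin(0.12086·sin(-59.819°)) = -666.391 km
|dₓₜ| = 666.391 km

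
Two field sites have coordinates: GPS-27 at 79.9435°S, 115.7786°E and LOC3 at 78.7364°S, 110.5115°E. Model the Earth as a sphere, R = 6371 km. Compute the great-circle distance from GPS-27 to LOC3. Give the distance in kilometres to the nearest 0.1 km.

172.4 km

Δφ = 1.2071°,  Δλ = -5.2671°
a = sin²(Δφ/2) + cos φ₁ cos φ₂ sin²(Δλ/2) = 0.000183
c = 2·arcsin(√a) = 0.027054 rad = 1.5501°
d = R·c = 6371 × 0.027054 = 172.4 km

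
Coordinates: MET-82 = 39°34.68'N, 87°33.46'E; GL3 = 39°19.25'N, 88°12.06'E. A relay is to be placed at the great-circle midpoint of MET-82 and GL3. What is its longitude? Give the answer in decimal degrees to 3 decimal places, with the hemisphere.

87.880°E

MET-82: φ = +39.57800°, λ = +87.55767°
GL3: φ = +39.32083°, λ = +88.20100°
Bx = cos φ₂ cos Δλ = 0.773561,  By = cos φ₂ sin Δλ = 0.008686
φₘ = atan2(sin φ₁ + sin φ₂, √((cos φ₁ + Bx)² + By²)) = 39.44986°
λₘ = λ₁ + atan2(By, cos φ₁ + Bx) = 87.87993°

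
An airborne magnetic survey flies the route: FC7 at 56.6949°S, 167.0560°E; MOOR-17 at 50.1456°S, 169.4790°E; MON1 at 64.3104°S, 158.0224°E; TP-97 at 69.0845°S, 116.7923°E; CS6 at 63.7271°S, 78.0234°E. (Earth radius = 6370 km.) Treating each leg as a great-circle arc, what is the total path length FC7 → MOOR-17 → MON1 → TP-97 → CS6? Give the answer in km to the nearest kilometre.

6097 km

FC7→MOOR-17: c = 0.117033 rad, d = 745.50 km
MOOR-17→MON1: c = 0.268911 rad, d = 1712.96 km
MON1→TP-97: c = 0.290285 rad, d = 1849.12 km
TP-97→CS6: c = 0.280864 rad, d = 1789.11 km
Total = 745.50 + 1712.96 + 1849.12 + 1789.11 = 6096.69 km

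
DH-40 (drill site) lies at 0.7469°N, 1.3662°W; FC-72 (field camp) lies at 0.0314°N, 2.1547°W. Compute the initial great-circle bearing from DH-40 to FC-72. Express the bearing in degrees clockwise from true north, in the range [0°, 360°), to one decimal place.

Δλ = -0.7885°
y = sin Δλ · cos φ₂ = -0.013761
x = cos φ₁ sin φ₂ − sin φ₁ cos φ₂ cos Δλ = -0.012486
θ = atan2(y, x) = -132.2185° → 227.7815° (mod 360°)

227.8°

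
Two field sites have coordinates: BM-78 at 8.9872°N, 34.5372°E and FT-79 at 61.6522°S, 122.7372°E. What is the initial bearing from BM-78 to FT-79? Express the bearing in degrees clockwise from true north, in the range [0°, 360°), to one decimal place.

151.4°

Δλ = 88.2000°
y = sin Δλ · cos φ₂ = 0.474588
x = cos φ₁ sin φ₂ − sin φ₁ cos φ₂ cos Δλ = -0.871607
θ = atan2(y, x) = 151.4318° → 151.4318° (mod 360°)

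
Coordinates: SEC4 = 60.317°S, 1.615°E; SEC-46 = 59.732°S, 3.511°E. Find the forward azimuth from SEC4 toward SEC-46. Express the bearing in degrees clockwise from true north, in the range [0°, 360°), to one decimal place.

59.1°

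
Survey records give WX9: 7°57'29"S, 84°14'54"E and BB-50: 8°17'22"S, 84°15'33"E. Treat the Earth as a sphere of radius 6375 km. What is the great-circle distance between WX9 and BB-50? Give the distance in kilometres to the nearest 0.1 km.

36.9 km

WX9: φ = -7.95806°, λ = +84.24833°
BB-50: φ = -8.28944°, λ = +84.25917°
Δφ = -0.3314°,  Δλ = 0.0108°
a = sin²(Δφ/2) + cos φ₁ cos φ₂ sin²(Δλ/2) = 0.000008
c = 2·arcsin(√a) = 0.005787 rad = 0.3316°
d = R·c = 6375 × 0.005787 = 36.9 km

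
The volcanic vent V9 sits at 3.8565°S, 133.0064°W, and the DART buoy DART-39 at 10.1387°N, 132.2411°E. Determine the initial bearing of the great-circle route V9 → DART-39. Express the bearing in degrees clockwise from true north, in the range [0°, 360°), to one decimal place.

279.8°

Δλ = -94.7525°
y = sin Δλ · cos φ₂ = -0.981000
x = cos φ₁ sin φ₂ − sin φ₁ cos φ₂ cos Δλ = 0.170148
θ = atan2(y, x) = -80.1603° → 279.8397° (mod 360°)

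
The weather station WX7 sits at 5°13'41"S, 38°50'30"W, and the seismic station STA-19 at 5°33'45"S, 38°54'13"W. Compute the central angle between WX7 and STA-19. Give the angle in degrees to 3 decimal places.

0.340°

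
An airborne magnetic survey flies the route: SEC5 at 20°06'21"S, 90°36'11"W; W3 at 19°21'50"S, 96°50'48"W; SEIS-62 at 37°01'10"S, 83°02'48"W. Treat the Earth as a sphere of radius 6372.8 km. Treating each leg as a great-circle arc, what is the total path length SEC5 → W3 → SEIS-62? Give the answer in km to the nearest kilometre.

3037 km

SEC5: φ = -20.10583°, λ = -90.60306°
W3: φ = -19.36389°, λ = -96.84667°
SEIS-62: φ = -37.01944°, λ = -83.04667°
SEC5→W3: c = 0.103379 rad, d = 658.81 km
W3→SEIS-62: c = 0.373233 rad, d = 2378.54 km
Total = 658.81 + 2378.54 = 3037.35 km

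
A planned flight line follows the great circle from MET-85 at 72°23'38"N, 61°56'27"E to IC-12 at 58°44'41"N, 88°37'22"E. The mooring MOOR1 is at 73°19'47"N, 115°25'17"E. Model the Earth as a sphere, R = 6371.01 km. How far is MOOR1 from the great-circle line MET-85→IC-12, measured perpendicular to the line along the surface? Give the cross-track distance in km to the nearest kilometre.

1560 km

MET-85: φ = +72.39389°, λ = +61.94083°
IC-12: φ = +58.74472°, λ = +88.62278°
MOOR1: φ = +73.32972°, λ = +115.42139°
δ₁₃ = central angle MET-85→MOOR1 = 0.266366 rad  (haversine)
θ₁₃ = bearing MET-85→MOOR1 = 61.142°,  θ₁₂ = bearing MET-85→IC-12 = 128.196°
dₓₜ = R·arcsin(sin δ₁₃ · sin(θ₁₃ − θ₁₂)) = 6371.01·arcsin(0.26323·sin(-67.054°)) = -1559.862 km
|dₓₜ| = 1559.862 km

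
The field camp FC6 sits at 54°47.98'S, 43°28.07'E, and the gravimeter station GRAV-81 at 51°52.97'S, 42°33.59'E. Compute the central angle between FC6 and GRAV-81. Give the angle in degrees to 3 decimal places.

2.967°

FC6: φ = -54.79967°, λ = +43.46783°
GRAV-81: φ = -51.88283°, λ = +42.55983°
Δφ = 2.9168°,  Δλ = -0.9080°
a = sin²(Δφ/2) + cos φ₁ cos φ₂ sin²(Δλ/2) = 0.000670
c = 2·arcsin(√a) = 0.051779 rad = 2.9667°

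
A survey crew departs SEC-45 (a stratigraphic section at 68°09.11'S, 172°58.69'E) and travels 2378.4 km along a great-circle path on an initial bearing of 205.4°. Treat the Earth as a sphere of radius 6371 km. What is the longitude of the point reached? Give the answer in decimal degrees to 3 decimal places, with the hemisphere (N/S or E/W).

SEC-45: φ = -68.15183°, λ = +172.97817°
δ = d/R = 2378.4/6371 = 0.373317 rad
φ₂ = arcsin(sin φ₁ cos δ + cos φ₁ sin δ cos θ)
   = arcsin(-0.92817·0.93112 + 0.37215·0.36471·-0.90334) = -80.69733°
λ₂ = λ₁ + atan2(sin θ sin δ cos φ₁, cos δ − sin φ₁ sin φ₂) = 97.57112°

97.571°E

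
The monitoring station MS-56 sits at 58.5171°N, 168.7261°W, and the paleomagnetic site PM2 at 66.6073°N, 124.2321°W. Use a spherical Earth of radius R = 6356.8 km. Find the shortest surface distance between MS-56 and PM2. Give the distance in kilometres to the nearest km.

2382 km

Δφ = 8.0902°,  Δλ = 44.4940°
a = sin²(Δφ/2) + cos φ₁ cos φ₂ sin²(Δλ/2) = 0.034697
c = 2·arcsin(√a) = 0.374731 rad = 21.4705°
d = R·c = 6356.8 × 0.374731 = 2382.1 km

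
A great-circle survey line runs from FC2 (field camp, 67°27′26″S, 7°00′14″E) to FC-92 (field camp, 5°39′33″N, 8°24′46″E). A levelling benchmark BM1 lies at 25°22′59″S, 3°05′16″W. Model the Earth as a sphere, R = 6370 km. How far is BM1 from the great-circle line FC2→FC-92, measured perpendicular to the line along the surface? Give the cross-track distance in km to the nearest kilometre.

FC2: φ = -67.45722°, λ = +7.00389°
FC-92: φ = +5.65917°, λ = +8.41278°
BM1: φ = -25.38306°, λ = -3.08778°
δ₁₃ = central angle FC2→BM1 = 0.742295 rad  (haversine)
θ₁₃ = bearing FC2→BM1 = 346.456°,  θ₁₂ = bearing FC2→FC-92 = 1.465°
dₓₜ = R·arcsin(sin δ₁₃ · sin(θ₁₃ − θ₁₂)) = 6370·arcsin(0.67598·sin(344.991°)) = -1120.904 km
|dₓₜ| = 1120.904 km

1121 km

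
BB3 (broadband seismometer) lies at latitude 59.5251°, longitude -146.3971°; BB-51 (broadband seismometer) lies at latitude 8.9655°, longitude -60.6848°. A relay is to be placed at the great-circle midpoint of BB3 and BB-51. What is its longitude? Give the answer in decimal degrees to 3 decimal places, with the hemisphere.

86.931°W

Bx = cos φ₂ cos Δλ = 0.073851,  By = cos φ₂ sin Δλ = 0.985018
φₘ = atan2(sin φ₁ + sin φ₂, √((cos φ₁ + Bx)² + By²)) = 41.66577°
λₘ = λ₁ + atan2(By, cos φ₁ + Bx) = -86.93130°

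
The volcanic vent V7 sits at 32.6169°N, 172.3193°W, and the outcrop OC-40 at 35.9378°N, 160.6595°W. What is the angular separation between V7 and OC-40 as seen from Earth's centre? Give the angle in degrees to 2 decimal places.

10.18°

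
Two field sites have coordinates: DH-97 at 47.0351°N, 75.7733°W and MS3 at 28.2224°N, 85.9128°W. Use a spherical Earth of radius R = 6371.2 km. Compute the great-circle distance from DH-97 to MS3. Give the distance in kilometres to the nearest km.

2270 km

Δφ = -18.8127°,  Δλ = -10.1395°
a = sin²(Δφ/2) + cos φ₁ cos φ₂ sin²(Δλ/2) = 0.031401
c = 2·arcsin(√a) = 0.356286 rad = 20.4137°
d = R·c = 6371.2 × 0.356286 = 2270.0 km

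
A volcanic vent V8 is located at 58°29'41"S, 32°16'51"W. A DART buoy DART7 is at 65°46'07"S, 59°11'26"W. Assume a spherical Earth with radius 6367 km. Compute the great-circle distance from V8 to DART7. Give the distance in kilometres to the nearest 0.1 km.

1596.5 km

V8: φ = -58.49472°, λ = -32.28083°
DART7: φ = -65.76861°, λ = -59.19056°
Δφ = -7.2739°,  Δλ = -26.9097°
a = sin²(Δφ/2) + cos φ₁ cos φ₂ sin²(Δλ/2) = 0.015636
c = 2·arcsin(√a) = 0.250741 rad = 14.3664°
d = R·c = 6367 × 0.250741 = 1596.5 km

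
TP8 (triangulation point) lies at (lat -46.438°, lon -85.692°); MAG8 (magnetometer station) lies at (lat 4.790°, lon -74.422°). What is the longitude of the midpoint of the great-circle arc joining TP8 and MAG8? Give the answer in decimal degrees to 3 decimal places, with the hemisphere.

79.026°W

Bx = cos φ₂ cos Δλ = 0.977292,  By = cos φ₂ sin Δλ = 0.194750
φₘ = atan2(sin φ₁ + sin φ₂, √((cos φ₁ + Bx)² + By²)) = -20.91330°
λₘ = λ₁ + atan2(By, cos φ₁ + Bx) = -79.02627°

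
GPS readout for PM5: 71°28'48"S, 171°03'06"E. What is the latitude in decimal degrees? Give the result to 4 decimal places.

71° + 28′/60 + 48″/3600 = 71 + 0.46667 + 0.01333 = 71.4800°

71.4800°S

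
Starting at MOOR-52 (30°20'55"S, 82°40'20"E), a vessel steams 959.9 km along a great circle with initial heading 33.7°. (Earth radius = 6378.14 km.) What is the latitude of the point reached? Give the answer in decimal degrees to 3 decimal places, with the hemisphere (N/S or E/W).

MOOR-52: φ = -30.34861°, λ = +82.67222°
δ = d/R = 959.9/6378.14 = 0.150498 rad
φ₂ = arcsin(sin φ₁ cos δ + cos φ₁ sin δ cos θ)
   = arcsin(-0.50526·0.98870 + 0.86297·0.14993·0.83195) = -23.07315°
λ₂ = λ₁ + atan2(sin θ sin δ cos φ₁, cos δ − sin φ₁ sin φ₂) = 87.86008°

23.073°S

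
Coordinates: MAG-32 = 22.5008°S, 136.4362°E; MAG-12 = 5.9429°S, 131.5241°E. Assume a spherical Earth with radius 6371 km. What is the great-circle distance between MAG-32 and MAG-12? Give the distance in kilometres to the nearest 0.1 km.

1915.2 km

Δφ = 16.5579°,  Δλ = -4.9121°
a = sin²(Δφ/2) + cos φ₁ cos φ₂ sin²(Δλ/2) = 0.022421
c = 2·arcsin(√a) = 0.300606 rad = 17.2234°
d = R·c = 6371 × 0.300606 = 1915.2 km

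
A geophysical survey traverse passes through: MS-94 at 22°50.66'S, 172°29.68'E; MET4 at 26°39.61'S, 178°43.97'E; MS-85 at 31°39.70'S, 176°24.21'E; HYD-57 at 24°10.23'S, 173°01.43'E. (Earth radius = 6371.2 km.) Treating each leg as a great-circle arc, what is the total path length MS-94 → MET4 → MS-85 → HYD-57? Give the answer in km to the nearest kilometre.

MS-94: φ = -22.84433°, λ = +172.49467°
MET4: φ = -26.66017°, λ = +178.73283°
MS-85: φ = -31.66167°, λ = +176.40350°
HYD-57: φ = -24.17050°, λ = +173.02383°
MS-94→MET4: c = 0.119180 rad, d = 759.32 km
MET4→MS-85: c = 0.094227 rad, d = 600.34 km
MS-85→HYD-57: c = 0.140726 rad, d = 896.59 km
Total = 759.32 + 600.34 + 896.59 = 2256.25 km

2256 km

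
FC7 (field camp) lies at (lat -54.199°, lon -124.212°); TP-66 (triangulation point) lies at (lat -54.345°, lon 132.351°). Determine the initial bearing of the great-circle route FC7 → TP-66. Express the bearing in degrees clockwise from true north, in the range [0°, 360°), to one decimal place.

Δλ = -103.4370°
y = sin Δλ · cos φ₂ = -0.566947
x = cos φ₁ sin φ₂ − sin φ₁ cos φ₂ cos Δλ = -0.585173
θ = atan2(y, x) = -135.9063° → 224.0937° (mod 360°)

224.1°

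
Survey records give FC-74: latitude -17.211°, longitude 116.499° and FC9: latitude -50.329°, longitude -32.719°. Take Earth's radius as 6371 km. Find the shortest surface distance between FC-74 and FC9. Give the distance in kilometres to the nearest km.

11923 km

Δφ = -33.1180°,  Δλ = -149.2180°
a = sin²(Δφ/2) + cos φ₁ cos φ₂ sin²(Δλ/2) = 0.648066
c = 2·arcsin(√a) = 1.871436 rad = 107.2254°
d = R·c = 6371 × 1.871436 = 11922.9 km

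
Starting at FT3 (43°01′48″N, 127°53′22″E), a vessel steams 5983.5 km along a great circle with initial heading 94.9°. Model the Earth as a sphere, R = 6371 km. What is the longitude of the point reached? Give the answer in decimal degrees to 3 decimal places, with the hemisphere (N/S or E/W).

FT3: φ = +43.03000°, λ = +127.88944°
δ = d/R = 5983.5/6371 = 0.939178 rad
φ₂ = arcsin(sin φ₁ cos δ + cos φ₁ sin δ cos θ)
   = arcsin(0.68238·0.59045 + 0.73100·0.80707·-0.08542) = 20.64154°
λ₂ = λ₁ + atan2(sin θ sin δ cos φ₁, cos δ − sin φ₁ sin φ₂) = -172.87409°

172.874°W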